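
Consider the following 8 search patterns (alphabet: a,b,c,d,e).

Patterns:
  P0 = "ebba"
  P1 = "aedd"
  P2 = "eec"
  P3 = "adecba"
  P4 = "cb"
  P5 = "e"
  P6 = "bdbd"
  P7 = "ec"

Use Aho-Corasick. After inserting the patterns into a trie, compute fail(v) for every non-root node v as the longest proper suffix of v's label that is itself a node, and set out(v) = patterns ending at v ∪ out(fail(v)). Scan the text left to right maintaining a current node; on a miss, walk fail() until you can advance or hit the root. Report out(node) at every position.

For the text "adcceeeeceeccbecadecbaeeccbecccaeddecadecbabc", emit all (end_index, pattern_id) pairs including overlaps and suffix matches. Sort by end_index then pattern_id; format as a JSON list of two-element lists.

Build:
Trie (insert patterns):
  n0 'ε': a→5 b→18 c→16 e→1
  n1 'e': b→2 c→22 e→9  ←P5
  n2 'eb': b→3
  n3 'ebb': a→4
  n4 'ebba': ·  ←P0
  n5 'a': d→11 e→6
  n6 'ae': d→7
  n7 'aed': d→8
  n8 'aedd': ·  ←P1
  n9 'ee': c→10
  n10 'eec': ·  ←P2
  n11 'ad': e→12
  n12 'ade': c→13
  n13 'adec': b→14
  n14 'adecb': a→15
  n15 'adecba': ·  ←P3
  n16 'c': b→17
  n17 'cb': ·  ←P4
  n18 'b': d→19
  n19 'bd': b→20
  n20 'bdb': d→21
  n21 'bdbd': ·  ←P6
  n22 'ec': ·  ←P7

Failure links (BFS by depth):
  n1('e'): parent n0 fail=0; on 'e' 0 → fail=0;  out {5}∪∅={5}
  n5('a'): parent n0 fail=0; on 'a' 0 → fail=0;  out ∅∪∅=∅
  n16('c'): parent n0 fail=0; on 'c' 0 → fail=0;  out ∅∪∅=∅
  n18('b'): parent n0 fail=0; on 'b' 0 → fail=0;  out ∅∪∅=∅
  n2('eb'): parent n1 fail=0; on 'b' 0 → fail=18;  out ∅∪∅=∅
  n6('ae'): parent n5 fail=0; on 'e' 0 → fail=1;  out ∅∪{5}={5}
  n9('ee'): parent n1 fail=0; on 'e' 0 → fail=1;  out ∅∪{5}={5}
  n11('ad'): parent n5 fail=0; on 'd' 0 → fail=0;  out ∅∪∅=∅
  n17('cb'): parent n16 fail=0; on 'b' 0 → fail=18;  out {4}∪∅={4}
  n19('bd'): parent n18 fail=0; on 'd' 0 → fail=0;  out ∅∪∅=∅
  n22('ec'): parent n1 fail=0; on 'c' 0 → fail=16;  out {7}∪∅={7}
  n3('ebb'): parent n2 fail=18; on 'b' 18→0 → fail=18;  out ∅∪∅=∅
  n7('aed'): parent n6 fail=1; on 'd' 1→0 → fail=0;  out ∅∪∅=∅
  n10('eec'): parent n9 fail=1; on 'c' 1 → fail=22;  out {2}∪{7}={2,7}
  n12('ade'): parent n11 fail=0; on 'e' 0 → fail=1;  out ∅∪{5}={5}
  n20('bdb'): parent n19 fail=0; on 'b' 0 → fail=18;  out ∅∪∅=∅
  n4('ebba'): parent n3 fail=18; on 'a' 18→0 → fail=5;  out {0}∪∅={0}
  n8('aedd'): parent n7 fail=0; on 'd' 0 → fail=0;  out {1}∪∅={1}
  n13('adec'): parent n12 fail=1; on 'c' 1 → fail=22;  out ∅∪{7}={7}
  n21('bdbd'): parent n20 fail=18; on 'd' 18 → fail=19;  out {6}∪∅={6}
  n14('adecb'): parent n13 fail=22; on 'b' 22→16 → fail=17;  out ∅∪{4}={4}
  n15('adecba'): parent n14 fail=17; on 'a' 17→18→0 → fail=5;  out {3}∪∅={3}

Text stream:
[0] read 'a'  n0⇒n5
[1] read 'd'  n5⇒n11
[2] read 'c'  n11⇒n16 (via fail)
[3] read 'c'  n16⇒n16 (via fail)
[4] read 'e'  n16⇒n1 (via fail)  → match P5@[4:4]
[5] read 'e'  n1⇒n9  → match P5@[5:5]
[6] read 'e'  n9⇒n9 (via fail)  → match P5@[6:6]
[7] read 'e'  n9⇒n9 (via fail)  → match P5@[7:7]
[8] read 'c'  n9⇒n10  → match P2@[6:8],P7@[7:8]
[9] read 'e'  n10⇒n1 (via fail)  → match P5@[9:9]
[10] read 'e'  n1⇒n9  → match P5@[10:10]
[11] read 'c'  n9⇒n10  → match P2@[9:11],P7@[10:11]
[12] read 'c'  n10⇒n16 (via fail)
[13] read 'b'  n16⇒n17  → match P4@[12:13]
[14] read 'e'  n17⇒n1 (via fail)  → match P5@[14:14]
[15] read 'c'  n1⇒n22  → match P7@[14:15]
[16] read 'a'  n22⇒n5 (via fail)
[17] read 'd'  n5⇒n11
[18] read 'e'  n11⇒n12  → match P5@[18:18]
[19] read 'c'  n12⇒n13  → match P7@[18:19]
[20] read 'b'  n13⇒n14  → match P4@[19:20]
[21] read 'a'  n14⇒n15  → match P3@[16:21]
[22] read 'e'  n15⇒n6 (via fail)  → match P5@[22:22]
[23] read 'e'  n6⇒n9 (via fail)  → match P5@[23:23]
[24] read 'c'  n9⇒n10  → match P2@[22:24],P7@[23:24]
[25] read 'c'  n10⇒n16 (via fail)
[26] read 'b'  n16⇒n17  → match P4@[25:26]
[27] read 'e'  n17⇒n1 (via fail)  → match P5@[27:27]
[28] read 'c'  n1⇒n22  → match P7@[27:28]
[29] read 'c'  n22⇒n16 (via fail)
[30] read 'c'  n16⇒n16 (via fail)
[31] read 'a'  n16⇒n5 (via fail)
[32] read 'e'  n5⇒n6  → match P5@[32:32]
[33] read 'd'  n6⇒n7
[34] read 'd'  n7⇒n8  → match P1@[31:34]
[35] read 'e'  n8⇒n1 (via fail)  → match P5@[35:35]
[36] read 'c'  n1⇒n22  → match P7@[35:36]
[37] read 'a'  n22⇒n5 (via fail)
[38] read 'd'  n5⇒n11
[39] read 'e'  n11⇒n12  → match P5@[39:39]
[40] read 'c'  n12⇒n13  → match P7@[39:40]
[41] read 'b'  n13⇒n14  → match P4@[40:41]
[42] read 'a'  n14⇒n15  → match P3@[37:42]
[43] read 'b'  n15⇒n18 (via fail)
[44] read 'c'  n18⇒n16 (via fail)

All matches (sorted): [[4,5],[5,5],[6,5],[7,5],[8,2],[8,7],[9,5],[10,5],[11,2],[11,7],[13,4],[14,5],[15,7],[18,5],[19,7],[20,4],[21,3],[22,5],[23,5],[24,2],[24,7],[26,4],[27,5],[28,7],[32,5],[34,1],[35,5],[36,7],[39,5],[40,7],[41,4],[42,3]]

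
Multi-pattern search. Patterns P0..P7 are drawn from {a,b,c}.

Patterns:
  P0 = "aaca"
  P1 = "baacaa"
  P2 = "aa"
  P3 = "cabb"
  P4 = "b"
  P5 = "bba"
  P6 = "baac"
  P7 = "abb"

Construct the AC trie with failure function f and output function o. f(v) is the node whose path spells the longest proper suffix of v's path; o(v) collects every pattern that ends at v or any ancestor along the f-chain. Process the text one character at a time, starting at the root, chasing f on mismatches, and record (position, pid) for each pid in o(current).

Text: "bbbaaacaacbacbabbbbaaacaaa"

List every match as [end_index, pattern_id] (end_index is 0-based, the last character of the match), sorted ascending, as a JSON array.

Build:
Trie (insert patterns):
  n0 'ε': a→1 b→5 c→11
  n1 'a': a→2 b→17
  n2 'aa': c→3  ←P2
  n3 'aac': a→4
  n4 'aaca': ·  ←P0
  n5 'b': a→6 b→15  ←P4
  n6 'ba': a→7
  n7 'baa': c→8
  n8 'baac': a→9  ←P6
  n9 'baaca': a→10
  n10 'baacaa': ·  ←P1
  n11 'c': a→12
  n12 'ca': b→13
  n13 'cab': b→14
  n14 'cabb': ·  ←P3
  n15 'bb': a→16
  n16 'bba': ·  ←P5
  n17 'ab': b→18
  n18 'abb': ·  ←P7

BFS fail/out derivation:
  n1('a'): parent n0 fail=0; on 'a' 0 → fail=0;  out ∅∪∅=∅
  n5('b'): parent n0 fail=0; on 'b' 0 → fail=0;  out {4}∪∅={4}
  n11('c'): parent n0 fail=0; on 'c' 0 → fail=0;  out ∅∪∅=∅
  n2('aa'): parent n1 fail=0; on 'a' 0 → fail=1;  out {2}∪∅={2}
  n6('ba'): parent n5 fail=0; on 'a' 0 → fail=1;  out ∅∪∅=∅
  n12('ca'): parent n11 fail=0; on 'a' 0 → fail=1;  out ∅∪∅=∅
  n15('bb'): parent n5 fail=0; on 'b' 0 → fail=5;  out ∅∪{4}={4}
  n17('ab'): parent n1 fail=0; on 'b' 0 → fail=5;  out ∅∪{4}={4}
  n3('aac'): parent n2 fail=1; on 'c' 1→0 → fail=11;  out ∅∪∅=∅
  n7('baa'): parent n6 fail=1; on 'a' 1 → fail=2;  out ∅∪{2}={2}
  n13('cab'): parent n12 fail=1; on 'b' 1 → fail=17;  out ∅∪{4}={4}
  n16('bba'): parent n15 fail=5; on 'a' 5 → fail=6;  out {5}∪∅={5}
  n18('abb'): parent n17 fail=5; on 'b' 5 → fail=15;  out {7}∪{4}={4,7}
  n4('aaca'): parent n3 fail=11; on 'a' 11 → fail=12;  out {0}∪∅={0}
  n8('baac'): parent n7 fail=2; on 'c' 2 → fail=3;  out {6}∪∅={6}
  n14('cabb'): parent n13 fail=17; on 'b' 17 → fail=18;  out {3}∪{4,7}={3,4,7}
  n9('baaca'): parent n8 fail=3; on 'a' 3 → fail=4;  out ∅∪{0}={0}
  n10('baacaa'): parent n9 fail=4; on 'a' 4→12→1 → fail=2;  out {1}∪{2}={1,2}

Run:
i=0 'b': node 0→5  emit P4@[0:0]
i=1 'b': node 5→15  emit P4@[1:1]
i=2 'b': node 15→15 ·f  emit P4@[2:2]
i=3 'a': node 15→16  emit P5@[1:3]
i=4 'a': node 16→7 ·f  emit P2@[3:4]
i=5 'a': node 7→2 ·f  emit P2@[4:5]
i=6 'c': node 2→3
i=7 'a': node 3→4  emit P0@[4:7]
i=8 'a': node 4→2 ·f  emit P2@[7:8]
i=9 'c': node 2→3
i=10 'b': node 3→5 ·f  emit P4@[10:10]
i=11 'a': node 5→6
i=12 'c': node 6→11 ·f
i=13 'b': node 11→5 ·f  emit P4@[13:13]
i=14 'a': node 5→6
i=15 'b': node 6→17 ·f  emit P4@[15:15]
i=16 'b': node 17→18  emit P4@[16:16],P7@[14:16]
i=17 'b': node 18→15 ·f  emit P4@[17:17]
i=18 'b': node 15→15 ·f  emit P4@[18:18]
i=19 'a': node 15→16  emit P5@[17:19]
i=20 'a': node 16→7 ·f  emit P2@[19:20]
i=21 'a': node 7→2 ·f  emit P2@[20:21]
i=22 'c': node 2→3
i=23 'a': node 3→4  emit P0@[20:23]
i=24 'a': node 4→2 ·f  emit P2@[23:24]
i=25 'a': node 2→2 ·f  emit P2@[24:25]

Matches: [[0,4],[1,4],[2,4],[3,5],[4,2],[5,2],[7,0],[8,2],[10,4],[13,4],[15,4],[16,4],[16,7],[17,4],[18,4],[19,5],[20,2],[21,2],[23,0],[24,2],[25,2]]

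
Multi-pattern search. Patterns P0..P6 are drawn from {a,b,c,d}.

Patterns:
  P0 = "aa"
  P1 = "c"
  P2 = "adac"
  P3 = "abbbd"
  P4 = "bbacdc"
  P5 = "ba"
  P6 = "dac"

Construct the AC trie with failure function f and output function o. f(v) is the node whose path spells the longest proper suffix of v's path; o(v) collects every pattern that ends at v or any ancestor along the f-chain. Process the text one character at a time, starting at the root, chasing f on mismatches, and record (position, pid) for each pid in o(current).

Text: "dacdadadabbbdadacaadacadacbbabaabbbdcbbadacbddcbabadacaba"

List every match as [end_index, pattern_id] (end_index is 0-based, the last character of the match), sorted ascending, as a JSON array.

Construct AC machine:
Trie nodes:
  0='ε' goto a→1 b→11 c→3 d→18
  1='a' goto a→2 b→7 d→4
  2='aa' goto ·  [P0 ends]
  3='c' goto ·  [P1 ends]
  4='ad' goto a→5
  5='ada' goto c→6
  6='adac' goto ·  [P2 ends]
  7='ab' goto b→8
  8='abb' goto b→9
  9='abbb' goto d→10
  10='abbbd' goto ·  [P3 ends]
  11='b' goto a→17 b→12
  12='bb' goto a→13
  13='bba' goto c→14
  14='bbac' goto d→15
  15='bbacd' goto c→16
  16='bbacdc' goto ·  [P4 ends]
  17='ba' goto ·  [P5 ends]
  18='d' goto a→19
  19='da' goto c→20
  20='dac' goto ·  [P6 ends]

Failure links (BFS by depth):
  n1('a'): parent n0 fail=0; on 'a' 0 → fail=0;  out ∅∪∅=∅
  n3('c'): parent n0 fail=0; on 'c' 0 → fail=0;  out {1}∪∅={1}
  n11('b'): parent n0 fail=0; on 'b' 0 → fail=0;  out ∅∪∅=∅
  n18('d'): parent n0 fail=0; on 'd' 0 → fail=0;  out ∅∪∅=∅
  n2('aa'): parent n1 fail=0; on 'a' 0 → fail=1;  out {0}∪∅={0}
  n4('ad'): parent n1 fail=0; on 'd' 0 → fail=18;  out ∅∪∅=∅
  n7('ab'): parent n1 fail=0; on 'b' 0 → fail=11;  out ∅∪∅=∅
  n12('bb'): parent n11 fail=0; on 'b' 0 → fail=11;  out ∅∪∅=∅
  n17('ba'): parent n11 fail=0; on 'a' 0 → fail=1;  out {5}∪∅={5}
  n19('da'): parent n18 fail=0; on 'a' 0 → fail=1;  out ∅∪∅=∅
  n5('ada'): parent n4 fail=18; on 'a' 18 → fail=19;  out ∅∪∅=∅
  n8('abb'): parent n7 fail=11; on 'b' 11 → fail=12;  out ∅∪∅=∅
  n13('bba'): parent n12 fail=11; on 'a' 11 → fail=17;  out ∅∪{5}={5}
  n20('dac'): parent n19 fail=1; on 'c' 1→0 → fail=3;  out {6}∪{1}={1,6}
  n6('adac'): parent n5 fail=19; on 'c' 19 → fail=20;  out {2}∪{1,6}={1,2,6}
  n9('abbb'): parent n8 fail=12; on 'b' 12→11 → fail=12;  out ∅∪∅=∅
  n14('bbac'): parent n13 fail=17; on 'c' 17→1→0 → fail=3;  out ∅∪{1}={1}
  n10('abbbd'): parent n9 fail=12; on 'd' 12→11→0 → fail=18;  out {3}∪∅={3}
  n15('bbacd'): parent n14 fail=3; on 'd' 3→0 → fail=18;  out ∅∪∅=∅
  n16('bbacdc'): parent n15 fail=18; on 'c' 18→0 → fail=3;  out {4}∪{1}={1,4}

Run:
i=0 'd': node 0→18
i=1 'a': node 18→19
i=2 'c': node 19→20  ** P1@[2:2],P6@[0:2]
i=3 'd': node 20→18 (fail-walked)
i=4 'a': node 18→19
i=5 'd': node 19→4 (fail-walked)
i=6 'a': node 4→5
i=7 'd': node 5→4 (fail-walked)
i=8 'a': node 4→5
i=9 'b': node 5→7 (fail-walked)
i=10 'b': node 7→8
i=11 'b': node 8→9
i=12 'd': node 9→10  ** P3@[8:12]
i=13 'a': node 10→19 (fail-walked)
i=14 'd': node 19→4 (fail-walked)
i=15 'a': node 4→5
i=16 'c': node 5→6  ** P1@[16:16],P2@[13:16],P6@[14:16]
i=17 'a': node 6→1 (fail-walked)
i=18 'a': node 1→2  ** P0@[17:18]
i=19 'd': node 2→4 (fail-walked)
i=20 'a': node 4→5
i=21 'c': node 5→6  ** P1@[21:21],P2@[18:21],P6@[19:21]
i=22 'a': node 6→1 (fail-walked)
i=23 'd': node 1→4
i=24 'a': node 4→5
i=25 'c': node 5→6  ** P1@[25:25],P2@[22:25],P6@[23:25]
i=26 'b': node 6→11 (fail-walked)
i=27 'b': node 11→12
i=28 'a': node 12→13  ** P5@[27:28]
i=29 'b': node 13→7 (fail-walked)
i=30 'a': node 7→17 (fail-walked)  ** P5@[29:30]
i=31 'a': node 17→2 (fail-walked)  ** P0@[30:31]
i=32 'b': node 2→7 (fail-walked)
i=33 'b': node 7→8
i=34 'b': node 8→9
i=35 'd': node 9→10  ** P3@[31:35]
i=36 'c': node 10→3 (fail-walked)  ** P1@[36:36]
i=37 'b': node 3→11 (fail-walked)
i=38 'b': node 11→12
i=39 'a': node 12→13  ** P5@[38:39]
i=40 'd': node 13→4 (fail-walked)
i=41 'a': node 4→5
i=42 'c': node 5→6  ** P1@[42:42],P2@[39:42],P6@[40:42]
i=43 'b': node 6→11 (fail-walked)
i=44 'd': node 11→18 (fail-walked)
i=45 'd': node 18→18 (fail-walked)
i=46 'c': node 18→3 (fail-walked)  ** P1@[46:46]
i=47 'b': node 3→11 (fail-walked)
i=48 'a': node 11→17  ** P5@[47:48]
i=49 'b': node 17→7 (fail-walked)
i=50 'a': node 7→17 (fail-walked)  ** P5@[49:50]
i=51 'd': node 17→4 (fail-walked)
i=52 'a': node 4→5
i=53 'c': node 5→6  ** P1@[53:53],P2@[50:53],P6@[51:53]
i=54 'a': node 6→1 (fail-walked)
i=55 'b': node 1→7
i=56 'a': node 7→17 (fail-walked)  ** P5@[55:56]

All matches (sorted): [[2,1],[2,6],[12,3],[16,1],[16,2],[16,6],[18,0],[21,1],[21,2],[21,6],[25,1],[25,2],[25,6],[28,5],[30,5],[31,0],[35,3],[36,1],[39,5],[42,1],[42,2],[42,6],[46,1],[48,5],[50,5],[53,1],[53,2],[53,6],[56,5]]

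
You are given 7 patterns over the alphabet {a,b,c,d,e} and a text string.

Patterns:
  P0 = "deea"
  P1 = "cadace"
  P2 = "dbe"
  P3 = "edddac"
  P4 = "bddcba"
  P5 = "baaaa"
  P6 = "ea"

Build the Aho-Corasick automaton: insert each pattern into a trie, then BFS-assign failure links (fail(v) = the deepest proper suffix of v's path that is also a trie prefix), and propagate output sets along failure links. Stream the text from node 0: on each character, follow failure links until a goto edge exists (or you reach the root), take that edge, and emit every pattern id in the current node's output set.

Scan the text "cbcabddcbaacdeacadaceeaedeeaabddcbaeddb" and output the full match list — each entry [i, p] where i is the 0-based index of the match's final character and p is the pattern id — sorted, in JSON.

Build:
Trie (insert patterns):
  n0 'ε': b→19 c→5 d→1 e→13
  n1 'd': b→11 e→2
  n2 'de': e→3
  n3 'dee': a→4
  n4 'deea': ·  ←P0
  n5 'c': a→6
  n6 'ca': d→7
  n7 'cad': a→8
  n8 'cada': c→9
  n9 'cadac': e→10
  n10 'cadace': ·  ←P1
  n11 'db': e→12
  n12 'dbe': ·  ←P2
  n13 'e': a→29 d→14
  n14 'ed': d→15
  n15 'edd': d→16
  n16 'eddd': a→17
  n17 'eddda': c→18
  n18 'edddac': ·  ←P3
  n19 'b': a→25 d→20
  n20 'bd': d→21
  n21 'bdd': c→22
  n22 'bddc': b→23
  n23 'bddcb': a→24
  n24 'bddcba': ·  ←P4
  n25 'ba': a→26
  n26 'baa': a→27
  n27 'baaa': a→28
  n28 'baaaa': ·  ←P5
  n29 'ea': ·  ←P6

Failure links (BFS by depth):
  fail(1) 'd': from fail(0)=0 chase 'd': 0 ⇒ 0;  out=∅∪out(0)=∅
  fail(5) 'c': from fail(0)=0 chase 'c': 0 ⇒ 0;  out=∅∪out(0)=∅
  fail(13) 'e': from fail(0)=0 chase 'e': 0 ⇒ 0;  out=∅∪out(0)=∅
  fail(19) 'b': from fail(0)=0 chase 'b': 0 ⇒ 0;  out=∅∪out(0)=∅
  fail(2) 'de': from fail(1)=0 chase 'e': 0 ⇒ 13;  out=∅∪out(13)=∅
  fail(6) 'ca': from fail(5)=0 chase 'a': 0 ⇒ 0;  out=∅∪out(0)=∅
  fail(11) 'db': from fail(1)=0 chase 'b': 0 ⇒ 19;  out=∅∪out(19)=∅
  fail(14) 'ed': from fail(13)=0 chase 'd': 0 ⇒ 1;  out=∅∪out(1)=∅
  fail(20) 'bd': from fail(19)=0 chase 'd': 0 ⇒ 1;  out=∅∪out(1)=∅
  fail(25) 'ba': from fail(19)=0 chase 'a': 0 ⇒ 0;  out=∅∪out(0)=∅
  fail(29) 'ea': from fail(13)=0 chase 'a': 0 ⇒ 0;  out={6}∪out(0)={6}
  fail(3) 'dee': from fail(2)=13 chase 'e': 13→0 ⇒ 13;  out=∅∪out(13)=∅
  fail(7) 'cad': from fail(6)=0 chase 'd': 0 ⇒ 1;  out=∅∪out(1)=∅
  fail(12) 'dbe': from fail(11)=19 chase 'e': 19→0 ⇒ 13;  out={2}∪out(13)={2}
  fail(15) 'edd': from fail(14)=1 chase 'd': 1→0 ⇒ 1;  out=∅∪out(1)=∅
  fail(21) 'bdd': from fail(20)=1 chase 'd': 1→0 ⇒ 1;  out=∅∪out(1)=∅
  fail(26) 'baa': from fail(25)=0 chase 'a': 0 ⇒ 0;  out=∅∪out(0)=∅
  fail(4) 'deea': from fail(3)=13 chase 'a': 13 ⇒ 29;  out={0}∪out(29)={0,6}
  fail(8) 'cada': from fail(7)=1 chase 'a': 1→0 ⇒ 0;  out=∅∪out(0)=∅
  fail(16) 'eddd': from fail(15)=1 chase 'd': 1→0 ⇒ 1;  out=∅∪out(1)=∅
  fail(22) 'bddc': from fail(21)=1 chase 'c': 1→0 ⇒ 5;  out=∅∪out(5)=∅
  fail(27) 'baaa': from fail(26)=0 chase 'a': 0 ⇒ 0;  out=∅∪out(0)=∅
  fail(9) 'cadac': from fail(8)=0 chase 'c': 0 ⇒ 5;  out=∅∪out(5)=∅
  fail(17) 'eddda': from fail(16)=1 chase 'a': 1→0 ⇒ 0;  out=∅∪out(0)=∅
  fail(23) 'bddcb': from fail(22)=5 chase 'b': 5→0 ⇒ 19;  out=∅∪out(19)=∅
  fail(28) 'baaaa': from fail(27)=0 chase 'a': 0 ⇒ 0;  out={5}∪out(0)={5}
  fail(10) 'cadace': from fail(9)=5 chase 'e': 5→0 ⇒ 13;  out={1}∪out(13)={1}
  fail(18) 'edddac': from fail(17)=0 chase 'c': 0 ⇒ 5;  out={3}∪out(5)={3}
  fail(24) 'bddcba': from fail(23)=19 chase 'a': 19 ⇒ 25;  out={4}∪out(25)={4}

Scan:
i=0 'c': node 0→5
i=1 'b': node 5→19 (via fail)
i=2 'c': node 19→5 (via fail)
i=3 'a': node 5→6
i=4 'b': node 6→19 (via fail)
i=5 'd': node 19→20
i=6 'd': node 20→21
i=7 'c': node 21→22
i=8 'b': node 22→23
i=9 'a': node 23→24  emit P4@[4:9]
i=10 'a': node 24→26 (via fail)
i=11 'c': node 26→5 (via fail)
i=12 'd': node 5→1 (via fail)
i=13 'e': node 1→2
i=14 'a': node 2→29 (via fail)  emit P6@[13:14]
i=15 'c': node 29→5 (via fail)
i=16 'a': node 5→6
i=17 'd': node 6→7
i=18 'a': node 7→8
i=19 'c': node 8→9
i=20 'e': node 9→10  emit P1@[15:20]
i=21 'e': node 10→13 (via fail)
i=22 'a': node 13→29  emit P6@[21:22]
i=23 'e': node 29→13 (via fail)
i=24 'd': node 13→14
i=25 'e': node 14→2 (via fail)
i=26 'e': node 2→3
i=27 'a': node 3→4  emit P0@[24:27],P6@[26:27]
i=28 'a': node 4→0 (via fail)
i=29 'b': node 0→19
i=30 'd': node 19→20
i=31 'd': node 20→21
i=32 'c': node 21→22
i=33 'b': node 22→23
i=34 'a': node 23→24  emit P4@[29:34]
i=35 'e': node 24→13 (via fail)
i=36 'd': node 13→14
i=37 'd': node 14→15
i=38 'b': node 15→11 (via fail)

Matches: [[9,4],[14,6],[20,1],[22,6],[27,0],[27,6],[34,4]]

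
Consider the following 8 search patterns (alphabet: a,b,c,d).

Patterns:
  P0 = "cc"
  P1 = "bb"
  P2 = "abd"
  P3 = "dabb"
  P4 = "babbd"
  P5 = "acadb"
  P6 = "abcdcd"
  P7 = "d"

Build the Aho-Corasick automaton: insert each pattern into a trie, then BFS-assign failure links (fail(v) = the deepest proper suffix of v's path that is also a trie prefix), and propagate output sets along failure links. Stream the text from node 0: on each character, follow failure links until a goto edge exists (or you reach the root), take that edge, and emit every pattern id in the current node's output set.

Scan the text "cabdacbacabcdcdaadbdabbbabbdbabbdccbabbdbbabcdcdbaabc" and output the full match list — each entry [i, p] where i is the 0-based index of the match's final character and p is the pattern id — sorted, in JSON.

Build automaton:
Trie (insert patterns):
  n0 'ε': a→5 b→3 c→1 d→8
  n1 'c': c→2
  n2 'cc': ·  ←P0
  n3 'b': a→12 b→4
  n4 'bb': ·  ←P1
  n5 'a': b→6 c→16
  n6 'ab': c→20 d→7
  n7 'abd': ·  ←P2
  n8 'd': a→9  ←P7
  n9 'da': b→10
  n10 'dab': b→11
  n11 'dabb': ·  ←P3
  n12 'ba': b→13
  n13 'bab': b→14
  n14 'babb': d→15
  n15 'babbd': ·  ←P4
  n16 'ac': a→17
  n17 'aca': d→18
  n18 'acad': b→19
  n19 'acadb': ·  ←P5
  n20 'abc': d→21
  n21 'abcd': c→22
  n22 'abcdc': d→23
  n23 'abcdcd': ·  ←P6

BFS fail/out derivation:
  n1('c'): parent n0 fail=0; on 'c' 0 → fail=0;  out ∅∪∅=∅
  n3('b'): parent n0 fail=0; on 'b' 0 → fail=0;  out ∅∪∅=∅
  n5('a'): parent n0 fail=0; on 'a' 0 → fail=0;  out ∅∪∅=∅
  n8('d'): parent n0 fail=0; on 'd' 0 → fail=0;  out {7}∪∅={7}
  n2('cc'): parent n1 fail=0; on 'c' 0 → fail=1;  out {0}∪∅={0}
  n4('bb'): parent n3 fail=0; on 'b' 0 → fail=3;  out {1}∪∅={1}
  n6('ab'): parent n5 fail=0; on 'b' 0 → fail=3;  out ∅∪∅=∅
  n9('da'): parent n8 fail=0; on 'a' 0 → fail=5;  out ∅∪∅=∅
  n12('ba'): parent n3 fail=0; on 'a' 0 → fail=5;  out ∅∪∅=∅
  n16('ac'): parent n5 fail=0; on 'c' 0 → fail=1;  out ∅∪∅=∅
  n7('abd'): parent n6 fail=3; on 'd' 3→0 → fail=8;  out {2}∪{7}={2,7}
  n10('dab'): parent n9 fail=5; on 'b' 5 → fail=6;  out ∅∪∅=∅
  n13('bab'): parent n12 fail=5; on 'b' 5 → fail=6;  out ∅∪∅=∅
  n17('aca'): parent n16 fail=1; on 'a' 1→0 → fail=5;  out ∅∪∅=∅
  n20('abc'): parent n6 fail=3; on 'c' 3→0 → fail=1;  out ∅∪∅=∅
  n11('dabb'): parent n10 fail=6; on 'b' 6→3 → fail=4;  out {3}∪{1}={1,3}
  n14('babb'): parent n13 fail=6; on 'b' 6→3 → fail=4;  out ∅∪{1}={1}
  n18('acad'): parent n17 fail=5; on 'd' 5→0 → fail=8;  out ∅∪{7}={7}
  n21('abcd'): parent n20 fail=1; on 'd' 1→0 → fail=8;  out ∅∪{7}={7}
  n15('babbd'): parent n14 fail=4; on 'd' 4→3→0 → fail=8;  out {4}∪{7}={4,7}
  n19('acadb'): parent n18 fail=8; on 'b' 8→0 → fail=3;  out {5}∪∅={5}
  n22('abcdc'): parent n21 fail=8; on 'c' 8→0 → fail=1;  out ∅∪∅=∅
  n23('abcdcd'): parent n22 fail=1; on 'd' 1→0 → fail=8;  out {6}∪{7}={6,7}

Run:
pos 0 'c': at 1
pos 1 'a': at 5 ·f
pos 2 'b': at 6
pos 3 'd': at 7  emit P2@[1:3],P7@[3:3]
pos 4 'a': at 9 ·f
pos 5 'c': at 16 ·f
pos 6 'b': at 3 ·f
pos 7 'a': at 12
pos 8 'c': at 16 ·f
pos 9 'a': at 17
pos 10 'b': at 6 ·f
pos 11 'c': at 20
pos 12 'd': at 21  emit P7@[12:12]
pos 13 'c': at 22
pos 14 'd': at 23  emit P6@[9:14],P7@[14:14]
pos 15 'a': at 9 ·f
pos 16 'a': at 5 ·f
pos 17 'd': at 8 ·f  emit P7@[17:17]
pos 18 'b': at 3 ·f
pos 19 'd': at 8 ·f  emit P7@[19:19]
pos 20 'a': at 9
pos 21 'b': at 10
pos 22 'b': at 11  emit P1@[21:22],P3@[19:22]
pos 23 'b': at 4 ·f  emit P1@[22:23]
pos 24 'a': at 12 ·f
pos 25 'b': at 13
pos 26 'b': at 14  emit P1@[25:26]
pos 27 'd': at 15  emit P4@[23:27],P7@[27:27]
pos 28 'b': at 3 ·f
pos 29 'a': at 12
pos 30 'b': at 13
pos 31 'b': at 14  emit P1@[30:31]
pos 32 'd': at 15  emit P4@[28:32],P7@[32:32]
pos 33 'c': at 1 ·f
pos 34 'c': at 2  emit P0@[33:34]
pos 35 'b': at 3 ·f
pos 36 'a': at 12
pos 37 'b': at 13
pos 38 'b': at 14  emit P1@[37:38]
pos 39 'd': at 15  emit P4@[35:39],P7@[39:39]
pos 40 'b': at 3 ·f
pos 41 'b': at 4  emit P1@[40:41]
pos 42 'a': at 12 ·f
pos 43 'b': at 13
pos 44 'c': at 20 ·f
pos 45 'd': at 21  emit P7@[45:45]
pos 46 'c': at 22
pos 47 'd': at 23  emit P6@[42:47],P7@[47:47]
pos 48 'b': at 3 ·f
pos 49 'a': at 12
pos 50 'a': at 5 ·f
pos 51 'b': at 6
pos 52 'c': at 20

Matches: [[3,2],[3,7],[12,7],[14,6],[14,7],[17,7],[19,7],[22,1],[22,3],[23,1],[26,1],[27,4],[27,7],[31,1],[32,4],[32,7],[34,0],[38,1],[39,4],[39,7],[41,1],[45,7],[47,6],[47,7]]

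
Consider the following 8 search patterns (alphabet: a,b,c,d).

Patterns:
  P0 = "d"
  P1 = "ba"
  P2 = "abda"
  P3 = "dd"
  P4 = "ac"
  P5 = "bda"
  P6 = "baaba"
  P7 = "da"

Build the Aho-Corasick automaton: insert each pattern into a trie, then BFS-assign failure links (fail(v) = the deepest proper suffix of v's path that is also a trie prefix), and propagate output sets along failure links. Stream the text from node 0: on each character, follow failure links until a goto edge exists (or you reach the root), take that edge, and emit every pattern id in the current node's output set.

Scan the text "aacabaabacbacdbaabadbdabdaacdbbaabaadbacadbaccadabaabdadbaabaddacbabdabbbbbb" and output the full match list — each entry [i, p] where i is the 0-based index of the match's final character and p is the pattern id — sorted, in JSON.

Construct AC machine:
Trie nodes:
  n0 'ε': a→4 b→2 d→1
  n1 'd': a→15 d→8  ←P0
  n2 'b': a→3 d→10
  n3 'ba': a→12  ←P1
  n4 'a': b→5 c→9
  n5 'ab': d→6
  n6 'abd': a→7
  n7 'abda': ·  ←P2
  n8 'dd': ·  ←P3
  n9 'ac': ·  ←P4
  n10 'bd': a→11
  n11 'bda': ·  ←P5
  n12 'baa': b→13
  n13 'baab': a→14
  n14 'baaba': ·  ←P6
  n15 'da': ·  ←P7

Failure links (BFS by depth):
  fail(1) 'd': from fail(0)=0 chase 'd': 0 ⇒ 0;  out={0}∪out(0)={0}
  fail(2) 'b': from fail(0)=0 chase 'b': 0 ⇒ 0;  out=∅∪out(0)=∅
  fail(4) 'a': from fail(0)=0 chase 'a': 0 ⇒ 0;  out=∅∪out(0)=∅
  fail(3) 'ba': from fail(2)=0 chase 'a': 0 ⇒ 4;  out={1}∪out(4)={1}
  fail(5) 'ab': from fail(4)=0 chase 'b': 0 ⇒ 2;  out=∅∪out(2)=∅
  fail(8) 'dd': from fail(1)=0 chase 'd': 0 ⇒ 1;  out={3}∪out(1)={0,3}
  fail(9) 'ac': from fail(4)=0 chase 'c': 0 ⇒ 0;  out={4}∪out(0)={4}
  fail(10) 'bd': from fail(2)=0 chase 'd': 0 ⇒ 1;  out=∅∪out(1)={0}
  fail(15) 'da': from fail(1)=0 chase 'a': 0 ⇒ 4;  out={7}∪out(4)={7}
  fail(6) 'abd': from fail(5)=2 chase 'd': 2 ⇒ 10;  out=∅∪out(10)={0}
  fail(11) 'bda': from fail(10)=1 chase 'a': 1 ⇒ 15;  out={5}∪out(15)={5,7}
  fail(12) 'baa': from fail(3)=4 chase 'a': 4→0 ⇒ 4;  out=∅∪out(4)=∅
  fail(7) 'abda': from fail(6)=10 chase 'a': 10 ⇒ 11;  out={2}∪out(11)={2,5,7}
  fail(13) 'baab': from fail(12)=4 chase 'b': 4 ⇒ 5;  out=∅∪out(5)=∅
  fail(14) 'baaba': from fail(13)=5 chase 'a': 5→2 ⇒ 3;  out={6}∪out(3)={1,6}

Text stream:
pos 0 'a': at 4
pos 1 'a': at 4 ·f
pos 2 'c': at 9  → match P4@[1:2]
pos 3 'a': at 4 ·f
pos 4 'b': at 5
pos 5 'a': at 3 ·f  → match P1@[4:5]
pos 6 'a': at 12
pos 7 'b': at 13
pos 8 'a': at 14  → match P1@[7:8],P6@[4:8]
pos 9 'c': at 9 ·f  → match P4@[8:9]
pos 10 'b': at 2 ·f
pos 11 'a': at 3  → match P1@[10:11]
pos 12 'c': at 9 ·f  → match P4@[11:12]
pos 13 'd': at 1 ·f  → match P0@[13:13]
pos 14 'b': at 2 ·f
pos 15 'a': at 3  → match P1@[14:15]
pos 16 'a': at 12
pos 17 'b': at 13
pos 18 'a': at 14  → match P1@[17:18],P6@[14:18]
pos 19 'd': at 1 ·f  → match P0@[19:19]
pos 20 'b': at 2 ·f
pos 21 'd': at 10  → match P0@[21:21]
pos 22 'a': at 11  → match P5@[20:22],P7@[21:22]
pos 23 'b': at 5 ·f
pos 24 'd': at 6  → match P0@[24:24]
pos 25 'a': at 7  → match P2@[22:25],P5@[23:25],P7@[24:25]
pos 26 'a': at 4 ·f
pos 27 'c': at 9  → match P4@[26:27]
pos 28 'd': at 1 ·f  → match P0@[28:28]
pos 29 'b': at 2 ·f
pos 30 'b': at 2 ·f
pos 31 'a': at 3  → match P1@[30:31]
pos 32 'a': at 12
pos 33 'b': at 13
pos 34 'a': at 14  → match P1@[33:34],P6@[30:34]
pos 35 'a': at 12 ·f
pos 36 'd': at 1 ·f  → match P0@[36:36]
pos 37 'b': at 2 ·f
pos 38 'a': at 3  → match P1@[37:38]
pos 39 'c': at 9 ·f  → match P4@[38:39]
pos 40 'a': at 4 ·f
pos 41 'd': at 1 ·f  → match P0@[41:41]
pos 42 'b': at 2 ·f
pos 43 'a': at 3  → match P1@[42:43]
pos 44 'c': at 9 ·f  → match P4@[43:44]
pos 45 'c': at 0 ·f
pos 46 'a': at 4
pos 47 'd': at 1 ·f  → match P0@[47:47]
pos 48 'a': at 15  → match P7@[47:48]
pos 49 'b': at 5 ·f
pos 50 'a': at 3 ·f  → match P1@[49:50]
pos 51 'a': at 12
pos 52 'b': at 13
pos 53 'd': at 6 ·f  → match P0@[53:53]
pos 54 'a': at 7  → match P2@[51:54],P5@[52:54],P7@[53:54]
pos 55 'd': at 1 ·f  → match P0@[55:55]
pos 56 'b': at 2 ·f
pos 57 'a': at 3  → match P1@[56:57]
pos 58 'a': at 12
pos 59 'b': at 13
pos 60 'a': at 14  → match P1@[59:60],P6@[56:60]
pos 61 'd': at 1 ·f  → match P0@[61:61]
pos 62 'd': at 8  → match P0@[62:62],P3@[61:62]
pos 63 'a': at 15 ·f  → match P7@[62:63]
pos 64 'c': at 9 ·f  → match P4@[63:64]
pos 65 'b': at 2 ·f
pos 66 'a': at 3  → match P1@[65:66]
pos 67 'b': at 5 ·f
pos 68 'd': at 6  → match P0@[68:68]
pos 69 'a': at 7  → match P2@[66:69],P5@[67:69],P7@[68:69]
pos 70 'b': at 5 ·f
pos 71 'b': at 2 ·f
pos 72 'b': at 2 ·f
pos 73 'b': at 2 ·f
pos 74 'b': at 2 ·f
pos 75 'b': at 2 ·f

All matches (sorted): [[2,4],[5,1],[8,1],[8,6],[9,4],[11,1],[12,4],[13,0],[15,1],[18,1],[18,6],[19,0],[21,0],[22,5],[22,7],[24,0],[25,2],[25,5],[25,7],[27,4],[28,0],[31,1],[34,1],[34,6],[36,0],[38,1],[39,4],[41,0],[43,1],[44,4],[47,0],[48,7],[50,1],[53,0],[54,2],[54,5],[54,7],[55,0],[57,1],[60,1],[60,6],[61,0],[62,0],[62,3],[63,7],[64,4],[66,1],[68,0],[69,2],[69,5],[69,7]]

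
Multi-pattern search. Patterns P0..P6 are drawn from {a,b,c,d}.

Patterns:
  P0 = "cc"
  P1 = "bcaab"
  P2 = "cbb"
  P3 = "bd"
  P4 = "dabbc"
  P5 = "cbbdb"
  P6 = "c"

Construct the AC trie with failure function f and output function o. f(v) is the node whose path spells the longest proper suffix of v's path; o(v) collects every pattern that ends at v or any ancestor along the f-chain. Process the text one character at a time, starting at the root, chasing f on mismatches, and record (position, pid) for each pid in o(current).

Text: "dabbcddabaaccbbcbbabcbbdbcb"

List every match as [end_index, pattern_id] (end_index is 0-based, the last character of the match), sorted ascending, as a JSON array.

Build automaton:
Trie nodes:
  n0 'ε': b→3 c→1 d→11
  n1 'c': b→8 c→2  ←P6
  n2 'cc': ·  ←P0
  n3 'b': c→4 d→10
  n4 'bc': a→5
  n5 'bca': a→6
  n6 'bcaa': b→7
  n7 'bcaab': ·  ←P1
  n8 'cb': b→9
  n9 'cbb': d→16  ←P2
  n10 'bd': ·  ←P3
  n11 'd': a→12
  n12 'da': b→13
  n13 'dab': b→14
  n14 'dabb': c→15
  n15 'dabbc': ·  ←P4
  n16 'cbbd': b→17
  n17 'cbbdb': ·  ←P5

BFS fail/out derivation:
  n1('c'): parent n0 fail=0; on 'c' 0 → fail=0;  out {6}∪∅={6}
  n3('b'): parent n0 fail=0; on 'b' 0 → fail=0;  out ∅∪∅=∅
  n11('d'): parent n0 fail=0; on 'd' 0 → fail=0;  out ∅∪∅=∅
  n2('cc'): parent n1 fail=0; on 'c' 0 → fail=1;  out {0}∪{6}={0,6}
  n4('bc'): parent n3 fail=0; on 'c' 0 → fail=1;  out ∅∪{6}={6}
  n8('cb'): parent n1 fail=0; on 'b' 0 → fail=3;  out ∅∪∅=∅
  n10('bd'): parent n3 fail=0; on 'd' 0 → fail=11;  out {3}∪∅={3}
  n12('da'): parent n11 fail=0; on 'a' 0 → fail=0;  out ∅∪∅=∅
  n5('bca'): parent n4 fail=1; on 'a' 1→0 → fail=0;  out ∅∪∅=∅
  n9('cbb'): parent n8 fail=3; on 'b' 3→0 → fail=3;  out {2}∪∅={2}
  n13('dab'): parent n12 fail=0; on 'b' 0 → fail=3;  out ∅∪∅=∅
  n6('bcaa'): parent n5 fail=0; on 'a' 0 → fail=0;  out ∅∪∅=∅
  n14('dabb'): parent n13 fail=3; on 'b' 3→0 → fail=3;  out ∅∪∅=∅
  n16('cbbd'): parent n9 fail=3; on 'd' 3 → fail=10;  out ∅∪{3}={3}
  n7('bcaab'): parent n6 fail=0; on 'b' 0 → fail=3;  out {1}∪∅={1}
  n15('dabbc'): parent n14 fail=3; on 'c' 3 → fail=4;  out {4}∪{6}={4,6}
  n17('cbbdb'): parent n16 fail=10; on 'b' 10→11→0 → fail=3;  out {5}∪∅={5}

Scan:
[0] read 'd'  n0⇒n11
[1] read 'a'  n11⇒n12
[2] read 'b'  n12⇒n13
[3] read 'b'  n13⇒n14
[4] read 'c'  n14⇒n15  → match P4@[0:4],P6@[4:4]
[5] read 'd'  n15⇒n11 (via fail)
[6] read 'd'  n11⇒n11 (via fail)
[7] read 'a'  n11⇒n12
[8] read 'b'  n12⇒n13
[9] read 'a'  n13⇒n0 (via fail)
[10] read 'a'  n0⇒n0
[11] read 'c'  n0⇒n1  → match P6@[11:11]
[12] read 'c'  n1⇒n2  → match P0@[11:12],P6@[12:12]
[13] read 'b'  n2⇒n8 (via fail)
[14] read 'b'  n8⇒n9  → match P2@[12:14]
[15] read 'c'  n9⇒n4 (via fail)  → match P6@[15:15]
[16] read 'b'  n4⇒n8 (via fail)
[17] read 'b'  n8⇒n9  → match P2@[15:17]
[18] read 'a'  n9⇒n0 (via fail)
[19] read 'b'  n0⇒n3
[20] read 'c'  n3⇒n4  → match P6@[20:20]
[21] read 'b'  n4⇒n8 (via fail)
[22] read 'b'  n8⇒n9  → match P2@[20:22]
[23] read 'd'  n9⇒n16  → match P3@[22:23]
[24] read 'b'  n16⇒n17  → match P5@[20:24]
[25] read 'c'  n17⇒n4 (via fail)  → match P6@[25:25]
[26] read 'b'  n4⇒n8 (via fail)

Result: [[4,4],[4,6],[11,6],[12,0],[12,6],[14,2],[15,6],[17,2],[20,6],[22,2],[23,3],[24,5],[25,6]]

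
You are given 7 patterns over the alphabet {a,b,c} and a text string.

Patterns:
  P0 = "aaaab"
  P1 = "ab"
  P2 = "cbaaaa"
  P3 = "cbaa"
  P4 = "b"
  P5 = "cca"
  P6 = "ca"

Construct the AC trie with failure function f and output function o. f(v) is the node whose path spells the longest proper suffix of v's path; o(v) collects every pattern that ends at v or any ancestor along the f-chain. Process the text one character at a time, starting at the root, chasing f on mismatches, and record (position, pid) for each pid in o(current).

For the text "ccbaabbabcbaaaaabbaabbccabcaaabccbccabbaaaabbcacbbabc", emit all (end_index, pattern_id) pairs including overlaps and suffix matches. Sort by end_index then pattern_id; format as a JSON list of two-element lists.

Build:
Trie (insert patterns):
  0='ε' goto a→1 b→13 c→7
  1='a' goto a→2 b→6
  2='aa' goto a→3
  3='aaa' goto a→4
  4='aaaa' goto b→5
  5='aaaab' goto ·  [P0 ends]
  6='ab' goto ·  [P1 ends]
  7='c' goto a→16 b→8 c→14
  8='cb' goto a→9
  9='cba' goto a→10
  10='cbaa' goto a→11  [P3 ends]
  11='cbaaa' goto a→12
  12='cbaaaa' goto ·  [P2 ends]
  13='b' goto ·  [P4 ends]
  14='cc' goto a→15
  15='cca' goto ·  [P5 ends]
  16='ca' goto ·  [P6 ends]

Failure links (BFS by depth):
  n1('a'): parent n0 fail=0; on 'a' 0 → fail=0;  out ∅∪∅=∅
  n7('c'): parent n0 fail=0; on 'c' 0 → fail=0;  out ∅∪∅=∅
  n13('b'): parent n0 fail=0; on 'b' 0 → fail=0;  out {4}∪∅={4}
  n2('aa'): parent n1 fail=0; on 'a' 0 → fail=1;  out ∅∪∅=∅
  n6('ab'): parent n1 fail=0; on 'b' 0 → fail=13;  out {1}∪{4}={1,4}
  n8('cb'): parent n7 fail=0; on 'b' 0 → fail=13;  out ∅∪{4}={4}
  n14('cc'): parent n7 fail=0; on 'c' 0 → fail=7;  out ∅∪∅=∅
  n16('ca'): parent n7 fail=0; on 'a' 0 → fail=1;  out {6}∪∅={6}
  n3('aaa'): parent n2 fail=1; on 'a' 1 → fail=2;  out ∅∪∅=∅
  n9('cba'): parent n8 fail=13; on 'a' 13→0 → fail=1;  out ∅∪∅=∅
  n15('cca'): parent n14 fail=7; on 'a' 7 → fail=16;  out {5}∪{6}={5,6}
  n4('aaaa'): parent n3 fail=2; on 'a' 2 → fail=3;  out ∅∪∅=∅
  n10('cbaa'): parent n9 fail=1; on 'a' 1 → fail=2;  out {3}∪∅={3}
  n5('aaaab'): parent n4 fail=3; on 'b' 3→2→1 → fail=6;  out {0}∪{1,4}={0,1,4}
  n11('cbaaa'): parent n10 fail=2; on 'a' 2 → fail=3;  out ∅∪∅=∅
  n12('cbaaaa'): parent n11 fail=3; on 'a' 3 → fail=4;  out {2}∪∅={2}

Scan:
[0] read 'c'  n0⇒n7
[1] read 'c'  n7⇒n14
[2] read 'b'  n14⇒n8 (via fail)  ** P4@[2:2]
[3] read 'a'  n8⇒n9
[4] read 'a'  n9⇒n10  ** P3@[1:4]
[5] read 'b'  n10⇒n6 (via fail)  ** P1@[4:5],P4@[5:5]
[6] read 'b'  n6⇒n13 (via fail)  ** P4@[6:6]
[7] read 'a'  n13⇒n1 (via fail)
[8] read 'b'  n1⇒n6  ** P1@[7:8],P4@[8:8]
[9] read 'c'  n6⇒n7 (via fail)
[10] read 'b'  n7⇒n8  ** P4@[10:10]
[11] read 'a'  n8⇒n9
[12] read 'a'  n9⇒n10  ** P3@[9:12]
[13] read 'a'  n10⇒n11
[14] read 'a'  n11⇒n12  ** P2@[9:14]
[15] read 'a'  n12⇒n4 (via fail)
[16] read 'b'  n4⇒n5  ** P0@[12:16],P1@[15:16],P4@[16:16]
[17] read 'b'  n5⇒n13 (via fail)  ** P4@[17:17]
[18] read 'a'  n13⇒n1 (via fail)
[19] read 'a'  n1⇒n2
[20] read 'b'  n2⇒n6 (via fail)  ** P1@[19:20],P4@[20:20]
[21] read 'b'  n6⇒n13 (via fail)  ** P4@[21:21]
[22] read 'c'  n13⇒n7 (via fail)
[23] read 'c'  n7⇒n14
[24] read 'a'  n14⇒n15  ** P5@[22:24],P6@[23:24]
[25] read 'b'  n15⇒n6 (via fail)  ** P1@[24:25],P4@[25:25]
[26] read 'c'  n6⇒n7 (via fail)
[27] read 'a'  n7⇒n16  ** P6@[26:27]
[28] read 'a'  n16⇒n2 (via fail)
[29] read 'a'  n2⇒n3
[30] read 'b'  n3⇒n6 (via fail)  ** P1@[29:30],P4@[30:30]
[31] read 'c'  n6⇒n7 (via fail)
[32] read 'c'  n7⇒n14
[33] read 'b'  n14⇒n8 (via fail)  ** P4@[33:33]
[34] read 'c'  n8⇒n7 (via fail)
[35] read 'c'  n7⇒n14
[36] read 'a'  n14⇒n15  ** P5@[34:36],P6@[35:36]
[37] read 'b'  n15⇒n6 (via fail)  ** P1@[36:37],P4@[37:37]
[38] read 'b'  n6⇒n13 (via fail)  ** P4@[38:38]
[39] read 'a'  n13⇒n1 (via fail)
[40] read 'a'  n1⇒n2
[41] read 'a'  n2⇒n3
[42] read 'a'  n3⇒n4
[43] read 'b'  n4⇒n5  ** P0@[39:43],P1@[42:43],P4@[43:43]
[44] read 'b'  n5⇒n13 (via fail)  ** P4@[44:44]
[45] read 'c'  n13⇒n7 (via fail)
[46] read 'a'  n7⇒n16  ** P6@[45:46]
[47] read 'c'  n16⇒n7 (via fail)
[48] read 'b'  n7⇒n8  ** P4@[48:48]
[49] read 'b'  n8⇒n13 (via fail)  ** P4@[49:49]
[50] read 'a'  n13⇒n1 (via fail)
[51] read 'b'  n1⇒n6  ** P1@[50:51],P4@[51:51]
[52] read 'c'  n6⇒n7 (via fail)

Matches: [[2,4],[4,3],[5,1],[5,4],[6,4],[8,1],[8,4],[10,4],[12,3],[14,2],[16,0],[16,1],[16,4],[17,4],[20,1],[20,4],[21,4],[24,5],[24,6],[25,1],[25,4],[27,6],[30,1],[30,4],[33,4],[36,5],[36,6],[37,1],[37,4],[38,4],[43,0],[43,1],[43,4],[44,4],[46,6],[48,4],[49,4],[51,1],[51,4]]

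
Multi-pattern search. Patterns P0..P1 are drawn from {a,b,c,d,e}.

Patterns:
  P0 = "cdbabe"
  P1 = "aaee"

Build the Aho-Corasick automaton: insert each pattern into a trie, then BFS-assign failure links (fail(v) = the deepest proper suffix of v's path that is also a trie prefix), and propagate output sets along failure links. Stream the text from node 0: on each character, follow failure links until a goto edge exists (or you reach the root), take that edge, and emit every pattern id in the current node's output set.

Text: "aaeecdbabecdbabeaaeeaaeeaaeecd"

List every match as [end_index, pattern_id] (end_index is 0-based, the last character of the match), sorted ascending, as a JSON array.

Construct AC machine:
Trie nodes:
  0='ε' goto a→7 c→1
  1='c' goto d→2
  2='cd' goto b→3
  3='cdb' goto a→4
  4='cdba' goto b→5
  5='cdbab' goto e→6
  6='cdbabe' goto ·  ←P0
  7='a' goto a→8
  8='aa' goto e→9
  9='aae' goto e→10
  10='aaee' goto ·  ←P1

BFS fail/out derivation:
  fail(1) 'c': from fail(0)=0 chase 'c': 0 ⇒ 0;  out=∅∪out(0)=∅
  fail(7) 'a': from fail(0)=0 chase 'a': 0 ⇒ 0;  out=∅∪out(0)=∅
  fail(2) 'cd': from fail(1)=0 chase 'd': 0 ⇒ 0;  out=∅∪out(0)=∅
  fail(8) 'aa': from fail(7)=0 chase 'a': 0 ⇒ 7;  out=∅∪out(7)=∅
  fail(3) 'cdb': from fail(2)=0 chase 'b': 0 ⇒ 0;  out=∅∪out(0)=∅
  fail(9) 'aae': from fail(8)=7 chase 'e': 7→0 ⇒ 0;  out=∅∪out(0)=∅
  fail(4) 'cdba': from fail(3)=0 chase 'a': 0 ⇒ 7;  out=∅∪out(7)=∅
  fail(10) 'aaee': from fail(9)=0 chase 'e': 0 ⇒ 0;  out={1}∪out(0)={1}
  fail(5) 'cdbab': from fail(4)=7 chase 'b': 7→0 ⇒ 0;  out=∅∪out(0)=∅
  fail(6) 'cdbabe': from fail(5)=0 chase 'e': 0 ⇒ 0;  out={0}∪out(0)={0}

Scan:
[0] read 'a'  n0⇒n7
[1] read 'a'  n7⇒n8
[2] read 'e'  n8⇒n9
[3] read 'e'  n9⇒n10  ** P1@[0:3]
[4] read 'c'  n10⇒n1 (via fail)
[5] read 'd'  n1⇒n2
[6] read 'b'  n2⇒n3
[7] read 'a'  n3⇒n4
[8] read 'b'  n4⇒n5
[9] read 'e'  n5⇒n6  ** P0@[4:9]
[10] read 'c'  n6⇒n1 (via fail)
[11] read 'd'  n1⇒n2
[12] read 'b'  n2⇒n3
[13] read 'a'  n3⇒n4
[14] read 'b'  n4⇒n5
[15] read 'e'  n5⇒n6  ** P0@[10:15]
[16] read 'a'  n6⇒n7 (via fail)
[17] read 'a'  n7⇒n8
[18] read 'e'  n8⇒n9
[19] read 'e'  n9⇒n10  ** P1@[16:19]
[20] read 'a'  n10⇒n7 (via fail)
[21] read 'a'  n7⇒n8
[22] read 'e'  n8⇒n9
[23] read 'e'  n9⇒n10  ** P1@[20:23]
[24] read 'a'  n10⇒n7 (via fail)
[25] read 'a'  n7⇒n8
[26] read 'e'  n8⇒n9
[27] read 'e'  n9⇒n10  ** P1@[24:27]
[28] read 'c'  n10⇒n1 (via fail)
[29] read 'd'  n1⇒n2

Matches: [[3,1],[9,0],[15,0],[19,1],[23,1],[27,1]]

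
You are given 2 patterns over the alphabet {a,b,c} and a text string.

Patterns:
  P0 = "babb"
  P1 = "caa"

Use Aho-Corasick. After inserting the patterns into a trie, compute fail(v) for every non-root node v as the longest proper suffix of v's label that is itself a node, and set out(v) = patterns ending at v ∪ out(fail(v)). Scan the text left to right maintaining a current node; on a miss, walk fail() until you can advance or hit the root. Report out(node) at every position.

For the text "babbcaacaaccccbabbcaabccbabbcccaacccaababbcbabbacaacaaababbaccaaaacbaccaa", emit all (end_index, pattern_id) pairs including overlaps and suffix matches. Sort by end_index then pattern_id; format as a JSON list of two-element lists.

Construct AC machine:
Trie (insert patterns):
  n0 'ε': b→1 c→5
  n1 'b': a→2
  n2 'ba': b→3
  n3 'bab': b→4
  n4 'babb': ·  ←P0
  n5 'c': a→6
  n6 'ca': a→7
  n7 'caa': ·  ←P1

Failure links (BFS by depth):
  n1('b'): parent n0 fail=0; on 'b' 0 → fail=0;  out ∅∪∅=∅
  n5('c'): parent n0 fail=0; on 'c' 0 → fail=0;  out ∅∪∅=∅
  n2('ba'): parent n1 fail=0; on 'a' 0 → fail=0;  out ∅∪∅=∅
  n6('ca'): parent n5 fail=0; on 'a' 0 → fail=0;  out ∅∪∅=∅
  n3('bab'): parent n2 fail=0; on 'b' 0 → fail=1;  out ∅∪∅=∅
  n7('caa'): parent n6 fail=0; on 'a' 0 → fail=0;  out {1}∪∅={1}
  n4('babb'): parent n3 fail=1; on 'b' 1→0 → fail=1;  out {0}∪∅={0}

Scan:
i=0 'b': node 0→1
i=1 'a': node 1→2
i=2 'b': node 2→3
i=3 'b': node 3→4  emit P0@[0:3]
i=4 'c': node 4→5 (via fail)
i=5 'a': node 5→6
i=6 'a': node 6→7  emit P1@[4:6]
i=7 'c': node 7→5 (via fail)
i=8 'a': node 5→6
i=9 'a': node 6→7  emit P1@[7:9]
i=10 'c': node 7→5 (via fail)
i=11 'c': node 5→5 (via fail)
i=12 'c': node 5→5 (via fail)
i=13 'c': node 5→5 (via fail)
i=14 'b': node 5→1 (via fail)
i=15 'a': node 1→2
i=16 'b': node 2→3
i=17 'b': node 3→4  emit P0@[14:17]
i=18 'c': node 4→5 (via fail)
i=19 'a': node 5→6
i=20 'a': node 6→7  emit P1@[18:20]
i=21 'b': node 7→1 (via fail)
i=22 'c': node 1→5 (via fail)
i=23 'c': node 5→5 (via fail)
i=24 'b': node 5→1 (via fail)
i=25 'a': node 1→2
i=26 'b': node 2→3
i=27 'b': node 3→4  emit P0@[24:27]
i=28 'c': node 4→5 (via fail)
i=29 'c': node 5→5 (via fail)
i=30 'c': node 5→5 (via fail)
i=31 'a': node 5→6
i=32 'a': node 6→7  emit P1@[30:32]
i=33 'c': node 7→5 (via fail)
i=34 'c': node 5→5 (via fail)
i=35 'c': node 5→5 (via fail)
i=36 'a': node 5→6
i=37 'a': node 6→7  emit P1@[35:37]
i=38 'b': node 7→1 (via fail)
i=39 'a': node 1→2
i=40 'b': node 2→3
i=41 'b': node 3→4  emit P0@[38:41]
i=42 'c': node 4→5 (via fail)
i=43 'b': node 5→1 (via fail)
i=44 'a': node 1→2
i=45 'b': node 2→3
i=46 'b': node 3→4  emit P0@[43:46]
i=47 'a': node 4→2 (via fail)
i=48 'c': node 2→5 (via fail)
i=49 'a': node 5→6
i=50 'a': node 6→7  emit P1@[48:50]
i=51 'c': node 7→5 (via fail)
i=52 'a': node 5→6
i=53 'a': node 6→7  emit P1@[51:53]
i=54 'a': node 7→0 (via fail)
i=55 'b': node 0→1
i=56 'a': node 1→2
i=57 'b': node 2→3
i=58 'b': node 3→4  emit P0@[55:58]
i=59 'a': node 4→2 (via fail)
i=60 'c': node 2→5 (via fail)
i=61 'c': node 5→5 (via fail)
i=62 'a': node 5→6
i=63 'a': node 6→7  emit P1@[61:63]
i=64 'a': node 7→0 (via fail)
i=65 'a': node 0→0
i=66 'c': node 0→5
i=67 'b': node 5→1 (via fail)
i=68 'a': node 1→2
i=69 'c': node 2→5 (via fail)
i=70 'c': node 5→5 (via fail)
i=71 'a': node 5→6
i=72 'a': node 6→7  emit P1@[70:72]

Result: [[3,0],[6,1],[9,1],[17,0],[20,1],[27,0],[32,1],[37,1],[41,0],[46,0],[50,1],[53,1],[58,0],[63,1],[72,1]]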